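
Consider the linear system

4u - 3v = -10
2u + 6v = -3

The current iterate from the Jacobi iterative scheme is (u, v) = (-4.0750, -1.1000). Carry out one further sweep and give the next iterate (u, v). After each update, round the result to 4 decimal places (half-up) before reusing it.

(-3.3250, 0.8583)

One sweep:
  u = (-10 - (-3)·-1.1000) / (4) = -3.3250
  v = (-3 - (2)·-4.0750) / (6) = 0.8583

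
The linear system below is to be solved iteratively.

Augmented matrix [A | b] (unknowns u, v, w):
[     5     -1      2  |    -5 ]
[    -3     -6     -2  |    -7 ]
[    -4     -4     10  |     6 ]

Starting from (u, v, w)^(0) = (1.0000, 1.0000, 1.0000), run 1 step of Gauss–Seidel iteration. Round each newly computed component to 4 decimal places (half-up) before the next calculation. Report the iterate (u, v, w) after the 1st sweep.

(-1.2000, 1.4333, 0.6933)

Iteration 1:
  u = (-5 - (-1)·1.0000 - (2)·1.0000) / (5) = -1.2000
  v = (-7 - (-3)·-1.2000 - (-2)·1.0000) / (-6) = 1.4333
  w = (6 - (-4)·-1.2000 - (-4)·1.4333) / (10) = 0.6933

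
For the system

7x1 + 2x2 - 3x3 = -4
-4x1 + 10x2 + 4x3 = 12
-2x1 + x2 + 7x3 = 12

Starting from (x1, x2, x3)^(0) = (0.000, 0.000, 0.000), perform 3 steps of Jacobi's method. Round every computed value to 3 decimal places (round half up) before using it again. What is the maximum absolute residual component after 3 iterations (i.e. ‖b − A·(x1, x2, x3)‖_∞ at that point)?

0.496

Iteration 1:
  x1 = (-4 - (2)·0.000 - (-3)·0.000) / (7) = -0.571
  x2 = (12 - (-4)·0.000 - (4)·0.000) / (10) = 1.200
  x3 = (12 - (-2)·0.000 - (1)·0.000) / (7) = 1.714
Iteration 2:
  x1 = (-4 - (2)·1.200 - (-3)·1.714) / (7) = -0.180
  x2 = (12 - (-4)·-0.571 - (4)·1.714) / (10) = 0.286
  x3 = (12 - (-2)·-0.571 - (1)·1.200) / (7) = 1.380
Iteration 3:
  x1 = (-4 - (2)·0.286 - (-3)·1.380) / (7) = -0.062
  x2 = (12 - (-4)·-0.180 - (4)·1.380) / (10) = 0.576
  x3 = (12 - (-2)·-0.180 - (1)·0.286) / (7) = 1.622
Residual b − A·x = (0.148, -0.496, -0.054); ∞-norm = 0.496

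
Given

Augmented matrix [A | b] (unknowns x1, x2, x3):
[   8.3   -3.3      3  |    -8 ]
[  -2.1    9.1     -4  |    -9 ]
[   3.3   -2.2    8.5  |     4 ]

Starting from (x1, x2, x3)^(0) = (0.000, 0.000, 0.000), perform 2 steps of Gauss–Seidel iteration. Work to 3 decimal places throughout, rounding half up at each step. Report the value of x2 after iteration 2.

-1.133

Iteration 1:
  x1 = (-8 - (-3.3)·0.000 - (3)·0.000) / (8.3) = -0.964
  x2 = (-9 - (-2.1)·-0.964 - (-4)·0.000) / (9.1) = -1.211
  x3 = (4 - (3.3)·-0.964 - (-2.2)·-1.211) / (8.5) = 0.531
Iteration 2:
  x1 = (-8 - (-3.3)·-1.211 - (3)·0.531) / (8.3) = -1.637
  x2 = (-9 - (-2.1)·-1.637 - (-4)·0.531) / (9.1) = -1.133
  x3 = (4 - (3.3)·-1.637 - (-2.2)·-1.133) / (8.5) = 0.813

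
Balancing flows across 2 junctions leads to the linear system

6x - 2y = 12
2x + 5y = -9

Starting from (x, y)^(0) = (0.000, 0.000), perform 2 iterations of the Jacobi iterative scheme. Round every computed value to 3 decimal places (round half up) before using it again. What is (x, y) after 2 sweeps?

Iteration 1:
  x = (12 - (-2)·0.000) / (6) = 2.000
  y = (-9 - (2)·0.000) / (5) = -1.800
Iteration 2:
  x = (12 - (-2)·-1.800) / (6) = 1.400
  y = (-9 - (2)·2.000) / (5) = -2.600

(1.400, -2.600)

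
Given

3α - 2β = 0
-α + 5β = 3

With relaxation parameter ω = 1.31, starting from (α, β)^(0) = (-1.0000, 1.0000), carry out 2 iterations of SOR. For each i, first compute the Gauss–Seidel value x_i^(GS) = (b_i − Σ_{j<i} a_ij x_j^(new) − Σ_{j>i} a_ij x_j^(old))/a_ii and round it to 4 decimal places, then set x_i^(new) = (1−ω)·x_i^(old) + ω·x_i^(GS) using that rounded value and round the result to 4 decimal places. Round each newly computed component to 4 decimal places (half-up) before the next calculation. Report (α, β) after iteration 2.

Iteration 1:
  α: GS value = (0 - (-2)·1.0000) / (3) = 0.6667;  α ← (1−ω)·-1.0000 + ω·0.6667 = 1.1834
  β: GS value = (3 - (-1)·1.1834) / (5) = 0.8367;  β ← (1−ω)·1.0000 + ω·0.8367 = 0.7861
Iteration 2:
  α: GS value = (0 - (-2)·0.7861) / (3) = 0.5241;  α ← (1−ω)·1.1834 + ω·0.5241 = 0.3197
  β: GS value = (3 - (-1)·0.3197) / (5) = 0.6639;  β ← (1−ω)·0.7861 + ω·0.6639 = 0.6260

(0.3197, 0.6260)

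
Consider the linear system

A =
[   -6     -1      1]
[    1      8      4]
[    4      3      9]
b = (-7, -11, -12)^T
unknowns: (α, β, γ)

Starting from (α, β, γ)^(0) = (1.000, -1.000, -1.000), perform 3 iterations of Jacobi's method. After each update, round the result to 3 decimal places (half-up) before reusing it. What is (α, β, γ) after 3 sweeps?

Iteration 1:
  α = (-7 - (-1)·-1.000 - (1)·-1.000) / (-6) = 1.167
  β = (-11 - (1)·1.000 - (4)·-1.000) / (8) = -1.000
  γ = (-12 - (4)·1.000 - (3)·-1.000) / (9) = -1.444
Iteration 2:
  α = (-7 - (-1)·-1.000 - (1)·-1.444) / (-6) = 1.093
  β = (-11 - (1)·1.167 - (4)·-1.444) / (8) = -0.799
  γ = (-12 - (4)·1.167 - (3)·-1.000) / (9) = -1.519
Iteration 3:
  α = (-7 - (-1)·-0.799 - (1)·-1.519) / (-6) = 1.047
  β = (-11 - (1)·1.093 - (4)·-1.519) / (8) = -0.752
  γ = (-12 - (4)·1.093 - (3)·-0.799) / (9) = -1.553

(1.047, -0.752, -1.553)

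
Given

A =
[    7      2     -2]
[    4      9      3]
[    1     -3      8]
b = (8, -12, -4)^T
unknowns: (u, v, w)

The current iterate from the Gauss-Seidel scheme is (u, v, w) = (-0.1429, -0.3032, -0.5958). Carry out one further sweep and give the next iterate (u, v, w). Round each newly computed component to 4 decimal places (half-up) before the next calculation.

(1.0593, -1.6055, -1.2345)

One sweep:
  u = (8 - (2)·-0.3032 - (-2)·-0.5958) / (7) = 1.0593
  v = (-12 - (4)·1.0593 - (3)·-0.5958) / (9) = -1.6055
  w = (-4 - (1)·1.0593 - (-3)·-1.6055) / (8) = -1.2345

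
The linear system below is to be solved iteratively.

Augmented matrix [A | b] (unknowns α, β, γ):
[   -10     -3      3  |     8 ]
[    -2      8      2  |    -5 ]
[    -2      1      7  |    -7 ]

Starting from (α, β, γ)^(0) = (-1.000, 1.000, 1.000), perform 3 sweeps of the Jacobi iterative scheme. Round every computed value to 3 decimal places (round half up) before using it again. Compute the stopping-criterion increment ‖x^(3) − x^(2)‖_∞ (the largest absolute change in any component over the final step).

Iteration 1:
  α = (8 - (-3)·1.000 - (3)·1.000) / (-10) = -0.800
  β = (-5 - (-2)·-1.000 - (2)·1.000) / (8) = -1.125
  γ = (-7 - (-2)·-1.000 - (1)·1.000) / (7) = -1.429
Iteration 2:
  α = (8 - (-3)·-1.125 - (3)·-1.429) / (-10) = -0.891
  β = (-5 - (-2)·-0.800 - (2)·-1.429) / (8) = -0.468
  γ = (-7 - (-2)·-0.800 - (1)·-1.125) / (7) = -1.068
Iteration 3:
  α = (8 - (-3)·-0.468 - (3)·-1.068) / (-10) = -0.980
  β = (-5 - (-2)·-0.891 - (2)·-1.068) / (8) = -0.581
  γ = (-7 - (-2)·-0.891 - (1)·-0.468) / (7) = -1.188
Change: (-0.089, -0.113, -0.120) → max |·| = 0.120

0.120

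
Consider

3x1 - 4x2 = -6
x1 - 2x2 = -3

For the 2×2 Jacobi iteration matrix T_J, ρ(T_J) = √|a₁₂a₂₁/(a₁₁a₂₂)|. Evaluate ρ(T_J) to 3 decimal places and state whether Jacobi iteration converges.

a₁₂a₂₁/(a₁₁a₂₂) = (-4)·(1) / ((3)·(-2)) = 0.666667
ρ = √|0.666667| = √0.666667 = 0.816
ρ < 1, so Jacobi converges

0.816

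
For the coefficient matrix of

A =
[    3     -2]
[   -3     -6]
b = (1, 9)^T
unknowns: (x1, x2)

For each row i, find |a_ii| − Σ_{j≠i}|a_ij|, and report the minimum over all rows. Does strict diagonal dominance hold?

row 1: |3| − (2) = 1
row 2: |-6| − (3) = 3
minimum over rows = 1 → strictly diagonally dominant (convergence guaranteed)

1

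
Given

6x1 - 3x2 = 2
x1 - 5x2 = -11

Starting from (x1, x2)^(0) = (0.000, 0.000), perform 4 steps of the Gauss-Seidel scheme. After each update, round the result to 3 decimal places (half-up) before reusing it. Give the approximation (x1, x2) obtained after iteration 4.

Iteration 1:
  x1 = (2 - (-3)·0.000) / (6) = 0.333
  x2 = (-11 - (1)·0.333) / (-5) = 2.267
Iteration 2:
  x1 = (2 - (-3)·2.267) / (6) = 1.467
  x2 = (-11 - (1)·1.467) / (-5) = 2.493
Iteration 3:
  x1 = (2 - (-3)·2.493) / (6) = 1.580
  x2 = (-11 - (1)·1.580) / (-5) = 2.516
Iteration 4:
  x1 = (2 - (-3)·2.516) / (6) = 1.591
  x2 = (-11 - (1)·1.591) / (-5) = 2.518

(1.591, 2.518)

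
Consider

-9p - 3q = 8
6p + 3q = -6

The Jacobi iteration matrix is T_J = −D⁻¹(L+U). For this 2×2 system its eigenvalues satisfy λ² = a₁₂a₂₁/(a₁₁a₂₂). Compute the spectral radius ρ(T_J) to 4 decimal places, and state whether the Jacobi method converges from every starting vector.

0.8165

a₁₂a₂₁/(a₁₁a₂₂) = (-3)·(6) / ((-9)·(3)) = 0.666667
ρ = √|0.666667| = √0.666667 = 0.8165
ρ < 1, so Jacobi converges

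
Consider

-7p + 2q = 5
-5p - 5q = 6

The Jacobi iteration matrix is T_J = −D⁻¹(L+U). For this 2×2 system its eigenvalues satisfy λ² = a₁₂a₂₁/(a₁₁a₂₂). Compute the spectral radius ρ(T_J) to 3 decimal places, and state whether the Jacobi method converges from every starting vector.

a₁₂a₂₁/(a₁₁a₂₂) = (2)·(-5) / ((-7)·(-5)) = -0.285714
ρ = √|-0.285714| = √0.285714 = 0.535
ρ < 1, so Jacobi converges

0.535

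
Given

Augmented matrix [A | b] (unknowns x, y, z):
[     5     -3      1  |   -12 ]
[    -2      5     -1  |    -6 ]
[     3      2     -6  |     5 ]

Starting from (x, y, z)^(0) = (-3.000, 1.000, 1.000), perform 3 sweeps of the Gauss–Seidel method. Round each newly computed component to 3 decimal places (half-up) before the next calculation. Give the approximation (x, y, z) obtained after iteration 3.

(-3.472, -3.247, -3.652)

Iteration 1:
  x = (-12 - (-3)·1.000 - (1)·1.000) / (5) = -2.000
  y = (-6 - (-2)·-2.000 - (-1)·1.000) / (5) = -1.800
  z = (5 - (3)·-2.000 - (2)·-1.800) / (-6) = -2.433
Iteration 2:
  x = (-12 - (-3)·-1.800 - (1)·-2.433) / (5) = -2.993
  y = (-6 - (-2)·-2.993 - (-1)·-2.433) / (5) = -2.884
  z = (5 - (3)·-2.993 - (2)·-2.884) / (-6) = -3.291
Iteration 3:
  x = (-12 - (-3)·-2.884 - (1)·-3.291) / (5) = -3.472
  y = (-6 - (-2)·-3.472 - (-1)·-3.291) / (5) = -3.247
  z = (5 - (3)·-3.472 - (2)·-3.247) / (-6) = -3.652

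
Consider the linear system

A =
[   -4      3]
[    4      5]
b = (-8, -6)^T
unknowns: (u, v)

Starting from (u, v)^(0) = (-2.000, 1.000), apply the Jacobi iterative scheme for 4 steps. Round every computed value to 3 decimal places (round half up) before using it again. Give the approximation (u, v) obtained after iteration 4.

Iteration 1:
  u = (-8 - (3)·1.000) / (-4) = 2.750
  v = (-6 - (4)·-2.000) / (5) = 0.400
Iteration 2:
  u = (-8 - (3)·0.400) / (-4) = 2.300
  v = (-6 - (4)·2.750) / (5) = -3.400
Iteration 3:
  u = (-8 - (3)·-3.400) / (-4) = -0.550
  v = (-6 - (4)·2.300) / (5) = -3.040
Iteration 4:
  u = (-8 - (3)·-3.040) / (-4) = -0.280
  v = (-6 - (4)·-0.550) / (5) = -0.760

(-0.280, -0.760)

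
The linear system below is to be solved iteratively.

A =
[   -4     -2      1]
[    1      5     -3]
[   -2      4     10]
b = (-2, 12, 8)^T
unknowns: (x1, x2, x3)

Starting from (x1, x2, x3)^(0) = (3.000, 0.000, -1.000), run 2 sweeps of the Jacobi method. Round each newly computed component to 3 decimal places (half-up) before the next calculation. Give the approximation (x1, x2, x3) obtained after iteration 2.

Iteration 1:
  x1 = (-2 - (-2)·0.000 - (1)·-1.000) / (-4) = 0.250
  x2 = (12 - (1)·3.000 - (-3)·-1.000) / (5) = 1.200
  x3 = (8 - (-2)·3.000 - (4)·0.000) / (10) = 1.400
Iteration 2:
  x1 = (-2 - (-2)·1.200 - (1)·1.400) / (-4) = 0.250
  x2 = (12 - (1)·0.250 - (-3)·1.400) / (5) = 3.190
  x3 = (8 - (-2)·0.250 - (4)·1.200) / (10) = 0.370

(0.250, 3.190, 0.370)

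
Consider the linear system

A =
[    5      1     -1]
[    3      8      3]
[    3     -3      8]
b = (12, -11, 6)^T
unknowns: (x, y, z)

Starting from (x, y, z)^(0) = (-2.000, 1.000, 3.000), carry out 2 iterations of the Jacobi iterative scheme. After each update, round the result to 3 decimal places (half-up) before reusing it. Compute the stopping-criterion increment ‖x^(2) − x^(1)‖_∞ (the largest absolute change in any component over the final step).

Iteration 1:
  x = (12 - (1)·1.000 - (-1)·3.000) / (5) = 2.800
  y = (-11 - (3)·-2.000 - (3)·3.000) / (8) = -1.750
  z = (6 - (3)·-2.000 - (-3)·1.000) / (8) = 1.875
Iteration 2:
  x = (12 - (1)·-1.750 - (-1)·1.875) / (5) = 3.125
  y = (-11 - (3)·2.800 - (3)·1.875) / (8) = -3.128
  z = (6 - (3)·2.800 - (-3)·-1.750) / (8) = -0.956
Change: (0.325, -1.378, -2.831) → max |·| = 2.831

2.831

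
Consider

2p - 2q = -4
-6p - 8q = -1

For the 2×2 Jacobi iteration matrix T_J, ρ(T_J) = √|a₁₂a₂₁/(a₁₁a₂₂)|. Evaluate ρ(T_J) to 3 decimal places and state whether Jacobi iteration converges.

a₁₂a₂₁/(a₁₁a₂₂) = (-2)·(-6) / ((2)·(-8)) = -0.750000
ρ = √|-0.750000| = √0.750000 = 0.866
ρ < 1, so Jacobi converges

0.866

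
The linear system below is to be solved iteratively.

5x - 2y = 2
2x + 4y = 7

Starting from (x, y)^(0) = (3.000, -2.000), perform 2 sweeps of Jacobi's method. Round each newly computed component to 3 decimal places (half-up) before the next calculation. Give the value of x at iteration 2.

Iteration 1:
  x = (2 - (-2)·-2.000) / (5) = -0.400
  y = (7 - (2)·3.000) / (4) = 0.250
Iteration 2:
  x = (2 - (-2)·0.250) / (5) = 0.500
  y = (7 - (2)·-0.400) / (4) = 1.950

0.500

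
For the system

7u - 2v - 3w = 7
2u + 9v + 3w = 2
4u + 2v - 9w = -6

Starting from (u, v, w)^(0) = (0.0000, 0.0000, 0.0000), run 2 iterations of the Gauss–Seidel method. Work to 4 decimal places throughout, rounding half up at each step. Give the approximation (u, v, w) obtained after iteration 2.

(1.4762, -0.4762, 1.2169)

Iteration 1:
  u = (7 - (-2)·0.0000 - (-3)·0.0000) / (7) = 1.0000
  v = (2 - (2)·1.0000 - (3)·0.0000) / (9) = 0.0000
  w = (-6 - (4)·1.0000 - (2)·0.0000) / (-9) = 1.1111
Iteration 2:
  u = (7 - (-2)·0.0000 - (-3)·1.1111) / (7) = 1.4762
  v = (2 - (2)·1.4762 - (3)·1.1111) / (9) = -0.4762
  w = (-6 - (4)·1.4762 - (2)·-0.4762) / (-9) = 1.2169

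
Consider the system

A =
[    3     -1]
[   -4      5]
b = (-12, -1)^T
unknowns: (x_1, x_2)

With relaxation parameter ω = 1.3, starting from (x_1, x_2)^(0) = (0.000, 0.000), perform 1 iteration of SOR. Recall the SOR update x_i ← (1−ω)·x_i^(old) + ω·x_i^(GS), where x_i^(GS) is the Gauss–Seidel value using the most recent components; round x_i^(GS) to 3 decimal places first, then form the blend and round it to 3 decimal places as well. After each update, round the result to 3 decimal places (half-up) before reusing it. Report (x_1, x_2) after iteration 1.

Iteration 1:
  x_1: GS value = (-12 - (-1)·0.000) / (3) = -4.000;  x_1 ← (1−ω)·0.000 + ω·-4.000 = -5.200
  x_2: GS value = (-1 - (-4)·-5.200) / (5) = -4.360;  x_2 ← (1−ω)·0.000 + ω·-4.360 = -5.668

(-5.200, -5.668)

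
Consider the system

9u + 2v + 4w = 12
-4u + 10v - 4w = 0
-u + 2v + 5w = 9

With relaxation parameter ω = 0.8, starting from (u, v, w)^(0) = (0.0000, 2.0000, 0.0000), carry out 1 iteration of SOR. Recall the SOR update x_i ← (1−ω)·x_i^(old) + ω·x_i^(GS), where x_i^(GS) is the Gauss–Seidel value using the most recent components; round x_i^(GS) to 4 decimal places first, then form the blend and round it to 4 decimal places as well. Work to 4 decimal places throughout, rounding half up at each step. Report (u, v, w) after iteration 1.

(0.7111, 0.6275, 1.3530)

Iteration 1:
  u: GS value = (12 - (2)·2.0000 - (4)·0.0000) / (9) = 0.8889;  u ← (1−ω)·0.0000 + ω·0.8889 = 0.7111
  v: GS value = (0 - (-4)·0.7111 - (-4)·0.0000) / (10) = 0.2844;  v ← (1−ω)·2.0000 + ω·0.2844 = 0.6275
  w: GS value = (9 - (-1)·0.7111 - (2)·0.6275) / (5) = 1.6912;  w ← (1−ω)·0.0000 + ω·1.6912 = 1.3530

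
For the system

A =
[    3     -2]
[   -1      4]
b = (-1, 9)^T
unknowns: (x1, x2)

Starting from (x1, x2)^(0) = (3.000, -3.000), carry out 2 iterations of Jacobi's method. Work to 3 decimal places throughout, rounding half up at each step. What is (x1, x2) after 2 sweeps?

(1.667, 1.667)

Iteration 1:
  x1 = (-1 - (-2)·-3.000) / (3) = -2.333
  x2 = (9 - (-1)·3.000) / (4) = 3.000
Iteration 2:
  x1 = (-1 - (-2)·3.000) / (3) = 1.667
  x2 = (9 - (-1)·-2.333) / (4) = 1.667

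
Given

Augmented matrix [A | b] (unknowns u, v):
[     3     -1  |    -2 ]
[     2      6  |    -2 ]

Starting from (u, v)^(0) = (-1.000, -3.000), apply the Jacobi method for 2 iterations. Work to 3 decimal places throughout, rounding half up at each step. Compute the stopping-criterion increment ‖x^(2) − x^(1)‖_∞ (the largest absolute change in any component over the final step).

Iteration 1:
  u = (-2 - (-1)·-3.000) / (3) = -1.667
  v = (-2 - (2)·-1.000) / (6) = 0.000
Iteration 2:
  u = (-2 - (-1)·0.000) / (3) = -0.667
  v = (-2 - (2)·-1.667) / (6) = 0.222
Change: (1.000, 0.222) → max |·| = 1.000

1.000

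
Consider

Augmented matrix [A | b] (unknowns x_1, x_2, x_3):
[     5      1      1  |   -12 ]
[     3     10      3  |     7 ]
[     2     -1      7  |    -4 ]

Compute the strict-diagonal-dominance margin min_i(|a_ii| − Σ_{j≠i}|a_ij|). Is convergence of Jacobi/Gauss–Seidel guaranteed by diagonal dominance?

row 1: |5| − (1+1) = 3
row 2: |10| − (3+3) = 4
row 3: |7| − (2+1) = 4
minimum over rows = 3 → strictly diagonally dominant (convergence guaranteed)

3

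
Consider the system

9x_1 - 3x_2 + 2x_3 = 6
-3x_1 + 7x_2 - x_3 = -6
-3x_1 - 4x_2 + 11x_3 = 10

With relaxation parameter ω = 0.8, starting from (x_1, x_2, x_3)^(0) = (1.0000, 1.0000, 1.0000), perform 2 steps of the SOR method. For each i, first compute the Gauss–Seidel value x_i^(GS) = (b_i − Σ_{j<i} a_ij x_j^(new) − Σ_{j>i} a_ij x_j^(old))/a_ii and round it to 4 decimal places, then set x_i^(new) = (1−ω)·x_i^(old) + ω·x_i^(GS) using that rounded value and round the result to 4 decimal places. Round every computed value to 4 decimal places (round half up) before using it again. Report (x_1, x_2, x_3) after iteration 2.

Iteration 1:
  x_1: GS value = (6 - (-3)·1.0000 - (2)·1.0000) / (9) = 0.7778;  x_1 ← (1−ω)·1.0000 + ω·0.7778 = 0.8222
  x_2: GS value = (-6 - (-3)·0.8222 - (-1)·1.0000) / (7) = -0.3619;  x_2 ← (1−ω)·1.0000 + ω·-0.3619 = -0.0895
  x_3: GS value = (10 - (-3)·0.8222 - (-4)·-0.0895) / (11) = 1.1008;  x_3 ← (1−ω)·1.0000 + ω·1.1008 = 1.0806
Iteration 2:
  x_1: GS value = (6 - (-3)·-0.0895 - (2)·1.0806) / (9) = 0.3967;  x_1 ← (1−ω)·0.8222 + ω·0.3967 = 0.4818
  x_2: GS value = (-6 - (-3)·0.4818 - (-1)·1.0806) / (7) = -0.4963;  x_2 ← (1−ω)·-0.0895 + ω·-0.4963 = -0.4149
  x_3: GS value = (10 - (-3)·0.4818 - (-4)·-0.4149) / (11) = 0.8896;  x_3 ← (1−ω)·1.0806 + ω·0.8896 = 0.9278

(0.4818, -0.4149, 0.9278)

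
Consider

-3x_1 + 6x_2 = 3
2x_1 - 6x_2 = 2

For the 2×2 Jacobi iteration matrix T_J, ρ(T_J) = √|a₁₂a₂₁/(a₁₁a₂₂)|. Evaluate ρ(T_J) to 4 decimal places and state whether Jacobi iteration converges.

a₁₂a₂₁/(a₁₁a₂₂) = (6)·(2) / ((-3)·(-6)) = 0.666667
ρ = √|0.666667| = √0.666667 = 0.8165
ρ < 1, so Jacobi converges

0.8165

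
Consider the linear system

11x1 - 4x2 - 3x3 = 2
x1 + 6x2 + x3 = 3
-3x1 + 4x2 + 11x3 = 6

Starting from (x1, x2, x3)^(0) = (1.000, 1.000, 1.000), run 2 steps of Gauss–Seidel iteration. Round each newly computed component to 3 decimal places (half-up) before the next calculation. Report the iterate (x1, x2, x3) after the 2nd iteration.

(0.444, 0.310, 0.554)

Iteration 1:
  x1 = (2 - (-4)·1.000 - (-3)·1.000) / (11) = 0.818
  x2 = (3 - (1)·0.818 - (1)·1.000) / (6) = 0.197
  x3 = (6 - (-3)·0.818 - (4)·0.197) / (11) = 0.697
Iteration 2:
  x1 = (2 - (-4)·0.197 - (-3)·0.697) / (11) = 0.444
  x2 = (3 - (1)·0.444 - (1)·0.697) / (6) = 0.310
  x3 = (6 - (-3)·0.444 - (4)·0.310) / (11) = 0.554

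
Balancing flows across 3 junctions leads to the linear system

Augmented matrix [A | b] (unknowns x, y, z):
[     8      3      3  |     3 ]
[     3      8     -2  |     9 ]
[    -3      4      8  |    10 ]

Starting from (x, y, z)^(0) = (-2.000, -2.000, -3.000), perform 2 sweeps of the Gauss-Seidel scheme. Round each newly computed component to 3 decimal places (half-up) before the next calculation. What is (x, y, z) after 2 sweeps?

(-0.322, 1.828, 0.215)

Iteration 1:
  x = (3 - (3)·-2.000 - (3)·-3.000) / (8) = 2.250
  y = (9 - (3)·2.250 - (-2)·-3.000) / (8) = -0.469
  z = (10 - (-3)·2.250 - (4)·-0.469) / (8) = 2.328
Iteration 2:
  x = (3 - (3)·-0.469 - (3)·2.328) / (8) = -0.322
  y = (9 - (3)·-0.322 - (-2)·2.328) / (8) = 1.828
  z = (10 - (-3)·-0.322 - (4)·1.828) / (8) = 0.215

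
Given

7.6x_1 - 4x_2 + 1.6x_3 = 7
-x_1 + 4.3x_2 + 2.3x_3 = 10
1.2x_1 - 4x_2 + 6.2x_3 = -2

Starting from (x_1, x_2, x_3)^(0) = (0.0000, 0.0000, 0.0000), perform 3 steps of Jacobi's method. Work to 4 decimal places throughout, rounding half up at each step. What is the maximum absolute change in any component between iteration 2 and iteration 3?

0.4067

Iteration 1:
  x_1 = (7 - (-4)·0.0000 - (1.6)·0.0000) / (7.6) = 0.9211
  x_2 = (10 - (-1)·0.0000 - (2.3)·0.0000) / (4.3) = 2.3256
  x_3 = (-2 - (1.2)·0.0000 - (-4)·0.0000) / (6.2) = -0.3226
Iteration 2:
  x_1 = (7 - (-4)·2.3256 - (1.6)·-0.3226) / (7.6) = 2.2130
  x_2 = (10 - (-1)·0.9211 - (2.3)·-0.3226) / (4.3) = 2.7123
  x_3 = (-2 - (1.2)·0.9211 - (-4)·2.3256) / (6.2) = 0.9995
Iteration 3:
  x_1 = (7 - (-4)·2.7123 - (1.6)·0.9995) / (7.6) = 2.1382
  x_2 = (10 - (-1)·2.2130 - (2.3)·0.9995) / (4.3) = 2.3056
  x_3 = (-2 - (1.2)·2.2130 - (-4)·2.7123) / (6.2) = 0.9990
Change: (-0.0748, -0.4067, -0.0005) → max |·| = 0.4067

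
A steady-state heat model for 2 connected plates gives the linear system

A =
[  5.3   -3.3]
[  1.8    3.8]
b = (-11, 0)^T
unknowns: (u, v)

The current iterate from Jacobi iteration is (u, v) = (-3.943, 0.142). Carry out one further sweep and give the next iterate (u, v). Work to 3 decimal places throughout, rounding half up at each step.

One sweep:
  u = (-11 - (-3.3)·0.142) / (5.3) = -1.987
  v = (0 - (1.8)·-3.943) / (3.8) = 1.868

(-1.987, 1.868)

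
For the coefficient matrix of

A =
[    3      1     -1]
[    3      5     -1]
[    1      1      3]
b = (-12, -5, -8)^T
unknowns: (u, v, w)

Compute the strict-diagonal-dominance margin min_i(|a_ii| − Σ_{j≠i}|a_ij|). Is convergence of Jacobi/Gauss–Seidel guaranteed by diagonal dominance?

1

row 1: |3| − (1+1) = 1
row 2: |5| − (3+1) = 1
row 3: |3| − (1+1) = 1
minimum over rows = 1 → strictly diagonally dominant (convergence guaranteed)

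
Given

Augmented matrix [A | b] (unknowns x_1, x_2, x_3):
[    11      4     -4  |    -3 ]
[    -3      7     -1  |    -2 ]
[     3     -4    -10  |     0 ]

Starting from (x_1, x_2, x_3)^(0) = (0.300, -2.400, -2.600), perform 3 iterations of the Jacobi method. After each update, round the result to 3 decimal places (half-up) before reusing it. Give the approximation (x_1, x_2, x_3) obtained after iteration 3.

Iteration 1:
  x_1 = (-3 - (4)·-2.400 - (-4)·-2.600) / (11) = -0.345
  x_2 = (-2 - (-3)·0.300 - (-1)·-2.600) / (7) = -0.529
  x_3 = (0 - (3)·0.300 - (-4)·-2.400) / (-10) = 1.050
Iteration 2:
  x_1 = (-3 - (4)·-0.529 - (-4)·1.050) / (11) = 0.301
  x_2 = (-2 - (-3)·-0.345 - (-1)·1.050) / (7) = -0.284
  x_3 = (0 - (3)·-0.345 - (-4)·-0.529) / (-10) = 0.108
Iteration 3:
  x_1 = (-3 - (4)·-0.284 - (-4)·0.108) / (11) = -0.130
  x_2 = (-2 - (-3)·0.301 - (-1)·0.108) / (7) = -0.141
  x_3 = (0 - (3)·0.301 - (-4)·-0.284) / (-10) = 0.204

(-0.130, -0.141, 0.204)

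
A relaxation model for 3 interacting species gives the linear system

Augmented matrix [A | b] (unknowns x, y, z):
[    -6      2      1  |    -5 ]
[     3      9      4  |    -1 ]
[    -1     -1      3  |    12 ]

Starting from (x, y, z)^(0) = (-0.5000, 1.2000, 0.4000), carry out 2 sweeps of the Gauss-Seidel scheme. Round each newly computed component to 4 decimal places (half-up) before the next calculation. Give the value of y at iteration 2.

Iteration 1:
  x = (-5 - (2)·1.2000 - (1)·0.4000) / (-6) = 1.3000
  y = (-1 - (3)·1.3000 - (4)·0.4000) / (9) = -0.7222
  z = (12 - (-1)·1.3000 - (-1)·-0.7222) / (3) = 4.1926
Iteration 2:
  x = (-5 - (2)·-0.7222 - (1)·4.1926) / (-6) = 1.2914
  y = (-1 - (3)·1.2914 - (4)·4.1926) / (9) = -2.4050
  z = (12 - (-1)·1.2914 - (-1)·-2.4050) / (3) = 3.6288

-2.4050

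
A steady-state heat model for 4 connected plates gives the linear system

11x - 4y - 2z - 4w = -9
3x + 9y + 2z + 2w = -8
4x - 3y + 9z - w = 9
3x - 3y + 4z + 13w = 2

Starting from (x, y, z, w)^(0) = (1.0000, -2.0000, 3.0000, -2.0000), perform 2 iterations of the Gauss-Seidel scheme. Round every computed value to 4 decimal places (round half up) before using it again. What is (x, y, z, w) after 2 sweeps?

(-0.7613, -0.9407, 1.0257, -0.2032)

Iteration 1:
  x = (-9 - (-4)·-2.0000 - (-2)·3.0000 - (-4)·-2.0000) / (11) = -1.7273
  y = (-8 - (3)·-1.7273 - (2)·3.0000 - (2)·-2.0000) / (9) = -0.5353
  z = (9 - (4)·-1.7273 - (-3)·-0.5353 - (-1)·-2.0000) / (9) = 1.3670
  w = (2 - (3)·-1.7273 - (-3)·-0.5353 - (4)·1.3670) / (13) = 0.0083
Iteration 2:
  x = (-9 - (-4)·-0.5353 - (-2)·1.3670 - (-4)·0.0083) / (11) = -0.7613
  y = (-8 - (3)·-0.7613 - (2)·1.3670 - (2)·0.0083) / (9) = -0.9407
  z = (9 - (4)·-0.7613 - (-3)·-0.9407 - (-1)·0.0083) / (9) = 1.0257
  w = (2 - (3)·-0.7613 - (-3)·-0.9407 - (4)·1.0257) / (13) = -0.2032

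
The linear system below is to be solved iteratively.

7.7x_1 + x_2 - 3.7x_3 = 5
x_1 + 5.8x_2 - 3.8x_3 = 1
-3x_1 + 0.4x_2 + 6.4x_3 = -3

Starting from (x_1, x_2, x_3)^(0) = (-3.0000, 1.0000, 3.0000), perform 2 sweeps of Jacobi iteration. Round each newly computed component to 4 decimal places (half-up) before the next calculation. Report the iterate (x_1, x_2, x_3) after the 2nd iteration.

Iteration 1:
  x_1 = (5 - (1)·1.0000 - (-3.7)·3.0000) / (7.7) = 1.9610
  x_2 = (1 - (1)·-3.0000 - (-3.8)·3.0000) / (5.8) = 2.6552
  x_3 = (-3 - (-3)·-3.0000 - (0.4)·1.0000) / (6.4) = -1.9375
Iteration 2:
  x_1 = (5 - (1)·2.6552 - (-3.7)·-1.9375) / (7.7) = -0.6265
  x_2 = (1 - (1)·1.9610 - (-3.8)·-1.9375) / (5.8) = -1.4351
  x_3 = (-3 - (-3)·1.9610 - (0.4)·2.6552) / (6.4) = 0.2845

(-0.6265, -1.4351, 0.2845)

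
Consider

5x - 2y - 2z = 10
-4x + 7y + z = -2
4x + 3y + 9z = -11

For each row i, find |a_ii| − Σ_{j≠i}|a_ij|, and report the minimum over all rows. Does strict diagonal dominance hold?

row 1: |5| − (2+2) = 1
row 2: |7| − (4+1) = 2
row 3: |9| − (4+3) = 2
minimum over rows = 1 → strictly diagonally dominant (convergence guaranteed)

1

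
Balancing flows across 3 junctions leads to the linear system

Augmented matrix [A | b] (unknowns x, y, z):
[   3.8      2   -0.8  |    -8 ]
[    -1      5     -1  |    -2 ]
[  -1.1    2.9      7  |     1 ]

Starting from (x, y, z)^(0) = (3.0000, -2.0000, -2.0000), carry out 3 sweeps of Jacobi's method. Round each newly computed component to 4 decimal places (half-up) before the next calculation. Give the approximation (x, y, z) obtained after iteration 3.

(-1.8927, -0.7404, 0.0446)

Iteration 1:
  x = (-8 - (2)·-2.0000 - (-0.8)·-2.0000) / (3.8) = -1.4737
  y = (-2 - (-1)·3.0000 - (-1)·-2.0000) / (5) = -0.2000
  z = (1 - (-1.1)·3.0000 - (2.9)·-2.0000) / (7) = 1.4429
Iteration 2:
  x = (-8 - (2)·-0.2000 - (-0.8)·1.4429) / (3.8) = -1.6962
  y = (-2 - (-1)·-1.4737 - (-1)·1.4429) / (5) = -0.4062
  z = (1 - (-1.1)·-1.4737 - (2.9)·-0.2000) / (7) = -0.0059
Iteration 3:
  x = (-8 - (2)·-0.4062 - (-0.8)·-0.0059) / (3.8) = -1.8927
  y = (-2 - (-1)·-1.6962 - (-1)·-0.0059) / (5) = -0.7404
  z = (1 - (-1.1)·-1.6962 - (2.9)·-0.4062) / (7) = 0.0446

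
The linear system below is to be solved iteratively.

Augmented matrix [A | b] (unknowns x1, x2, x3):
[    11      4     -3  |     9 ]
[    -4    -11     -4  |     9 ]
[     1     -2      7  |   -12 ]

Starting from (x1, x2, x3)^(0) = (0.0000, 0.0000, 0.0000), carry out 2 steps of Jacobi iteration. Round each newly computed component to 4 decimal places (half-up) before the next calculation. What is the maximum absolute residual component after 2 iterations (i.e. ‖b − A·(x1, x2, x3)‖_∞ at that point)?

2.3557

Iteration 1:
  x1 = (9 - (4)·0.0000 - (-3)·0.0000) / (11) = 0.8182
  x2 = (9 - (-4)·0.0000 - (-4)·0.0000) / (-11) = -0.8182
  x3 = (-12 - (1)·0.0000 - (-2)·0.0000) / (7) = -1.7143
Iteration 2:
  x1 = (9 - (4)·-0.8182 - (-3)·-1.7143) / (11) = 0.6482
  x2 = (9 - (-4)·0.8182 - (-4)·-1.7143) / (-11) = -0.4923
  x3 = (-12 - (1)·0.8182 - (-2)·-0.8182) / (7) = -2.0649
Residual b − A·x = (-2.3557, -2.0821, 0.8215); ∞-norm = 2.3557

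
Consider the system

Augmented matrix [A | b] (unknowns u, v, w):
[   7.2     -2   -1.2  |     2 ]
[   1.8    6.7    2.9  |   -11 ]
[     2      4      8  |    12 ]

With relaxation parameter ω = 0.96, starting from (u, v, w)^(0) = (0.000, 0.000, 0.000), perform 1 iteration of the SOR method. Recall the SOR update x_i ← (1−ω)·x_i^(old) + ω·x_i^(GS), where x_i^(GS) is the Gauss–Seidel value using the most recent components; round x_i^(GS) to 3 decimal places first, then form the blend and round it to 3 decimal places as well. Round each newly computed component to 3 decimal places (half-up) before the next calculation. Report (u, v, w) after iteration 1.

(0.267, -1.645, 2.166)

Iteration 1:
  u: GS value = (2 - (-2)·0.000 - (-1.2)·0.000) / (7.2) = 0.278;  u ← (1−ω)·0.000 + ω·0.278 = 0.267
  v: GS value = (-11 - (1.8)·0.267 - (2.9)·0.000) / (6.7) = -1.714;  v ← (1−ω)·0.000 + ω·-1.714 = -1.645
  w: GS value = (12 - (2)·0.267 - (4)·-1.645) / (8) = 2.256;  w ← (1−ω)·0.000 + ω·2.256 = 2.166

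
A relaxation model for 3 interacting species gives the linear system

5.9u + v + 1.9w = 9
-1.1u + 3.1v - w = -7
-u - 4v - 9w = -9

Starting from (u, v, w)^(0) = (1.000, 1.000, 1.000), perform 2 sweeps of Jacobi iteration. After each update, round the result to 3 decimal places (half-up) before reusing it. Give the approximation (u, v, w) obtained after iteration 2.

Iteration 1:
  u = (9 - (1)·1.000 - (1.9)·1.000) / (5.9) = 1.034
  v = (-7 - (-1.1)·1.000 - (-1)·1.000) / (3.1) = -1.581
  w = (-9 - (-1)·1.000 - (-4)·1.000) / (-9) = 0.444
Iteration 2:
  u = (9 - (1)·-1.581 - (1.9)·0.444) / (5.9) = 1.650
  v = (-7 - (-1.1)·1.034 - (-1)·0.444) / (3.1) = -1.748
  w = (-9 - (-1)·1.034 - (-4)·-1.581) / (-9) = 1.588

(1.650, -1.748, 1.588)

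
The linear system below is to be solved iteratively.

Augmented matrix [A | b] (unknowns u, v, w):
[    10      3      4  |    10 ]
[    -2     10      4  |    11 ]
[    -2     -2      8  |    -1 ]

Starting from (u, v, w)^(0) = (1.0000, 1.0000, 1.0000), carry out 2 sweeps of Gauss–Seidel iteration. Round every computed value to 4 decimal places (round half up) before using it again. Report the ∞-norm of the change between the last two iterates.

Iteration 1:
  u = (10 - (3)·1.0000 - (4)·1.0000) / (10) = 0.3000
  v = (11 - (-2)·0.3000 - (4)·1.0000) / (10) = 0.7600
  w = (-1 - (-2)·0.3000 - (-2)·0.7600) / (8) = 0.1400
Iteration 2:
  u = (10 - (3)·0.7600 - (4)·0.1400) / (10) = 0.7160
  v = (11 - (-2)·0.7160 - (4)·0.1400) / (10) = 1.1872
  w = (-1 - (-2)·0.7160 - (-2)·1.1872) / (8) = 0.3508
Change: (0.4160, 0.4272, 0.2108) → max |·| = 0.4272

0.4272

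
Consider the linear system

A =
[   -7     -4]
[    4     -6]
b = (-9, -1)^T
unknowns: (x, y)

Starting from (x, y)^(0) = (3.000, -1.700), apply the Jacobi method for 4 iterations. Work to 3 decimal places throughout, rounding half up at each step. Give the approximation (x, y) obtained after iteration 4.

(1.173, 0.387)

Iteration 1:
  x = (-9 - (-4)·-1.700) / (-7) = 2.257
  y = (-1 - (4)·3.000) / (-6) = 2.167
Iteration 2:
  x = (-9 - (-4)·2.167) / (-7) = 0.047
  y = (-1 - (4)·2.257) / (-6) = 1.671
Iteration 3:
  x = (-9 - (-4)·1.671) / (-7) = 0.331
  y = (-1 - (4)·0.047) / (-6) = 0.198
Iteration 4:
  x = (-9 - (-4)·0.198) / (-7) = 1.173
  y = (-1 - (4)·0.331) / (-6) = 0.387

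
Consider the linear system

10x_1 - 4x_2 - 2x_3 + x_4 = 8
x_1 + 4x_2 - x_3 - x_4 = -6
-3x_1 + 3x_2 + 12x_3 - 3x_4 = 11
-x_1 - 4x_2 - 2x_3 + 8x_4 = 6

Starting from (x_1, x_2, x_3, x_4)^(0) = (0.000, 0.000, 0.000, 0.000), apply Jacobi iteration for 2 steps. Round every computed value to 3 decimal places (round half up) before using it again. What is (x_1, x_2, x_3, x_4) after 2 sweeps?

(0.308, -1.283, 1.679, 0.329)

Iteration 1:
  x_1 = (8 - (-4)·0.000 - (-2)·0.000 - (1)·0.000) / (10) = 0.800
  x_2 = (-6 - (1)·0.000 - (-1)·0.000 - (-1)·0.000) / (4) = -1.500
  x_3 = (11 - (-3)·0.000 - (3)·0.000 - (-3)·0.000) / (12) = 0.917
  x_4 = (6 - (-1)·0.000 - (-4)·0.000 - (-2)·0.000) / (8) = 0.750
Iteration 2:
  x_1 = (8 - (-4)·-1.500 - (-2)·0.917 - (1)·0.750) / (10) = 0.308
  x_2 = (-6 - (1)·0.800 - (-1)·0.917 - (-1)·0.750) / (4) = -1.283
  x_3 = (11 - (-3)·0.800 - (3)·-1.500 - (-3)·0.750) / (12) = 1.679
  x_4 = (6 - (-1)·0.800 - (-4)·-1.500 - (-2)·0.917) / (8) = 0.329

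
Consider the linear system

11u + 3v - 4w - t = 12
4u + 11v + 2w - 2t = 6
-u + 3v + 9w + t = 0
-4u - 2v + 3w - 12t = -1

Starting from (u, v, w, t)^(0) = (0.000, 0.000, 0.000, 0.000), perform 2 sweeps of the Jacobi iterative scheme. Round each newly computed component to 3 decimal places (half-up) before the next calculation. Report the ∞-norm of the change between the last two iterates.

0.454

Iteration 1:
  u = (12 - (3)·0.000 - (-4)·0.000 - (-1)·0.000) / (11) = 1.091
  v = (6 - (4)·0.000 - (2)·0.000 - (-2)·0.000) / (11) = 0.545
  w = (0 - (-1)·0.000 - (3)·0.000 - (1)·0.000) / (9) = 0.000
  t = (-1 - (-4)·0.000 - (-2)·0.000 - (3)·0.000) / (-12) = 0.083
Iteration 2:
  u = (12 - (3)·0.545 - (-4)·0.000 - (-1)·0.083) / (11) = 0.950
  v = (6 - (4)·1.091 - (2)·0.000 - (-2)·0.083) / (11) = 0.164
  w = (0 - (-1)·1.091 - (3)·0.545 - (1)·0.083) / (9) = -0.070
  t = (-1 - (-4)·1.091 - (-2)·0.545 - (3)·0.000) / (-12) = -0.371
Change: (-0.141, -0.381, -0.070, -0.454) → max |·| = 0.454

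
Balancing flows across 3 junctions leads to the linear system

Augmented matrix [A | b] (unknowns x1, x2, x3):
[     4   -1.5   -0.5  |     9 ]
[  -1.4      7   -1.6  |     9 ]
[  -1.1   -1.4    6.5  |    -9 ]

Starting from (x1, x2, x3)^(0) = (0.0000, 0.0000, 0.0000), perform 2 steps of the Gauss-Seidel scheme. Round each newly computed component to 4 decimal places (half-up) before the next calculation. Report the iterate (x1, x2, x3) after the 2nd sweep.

(2.8221, 1.7061, -0.5396)

Iteration 1:
  x1 = (9 - (-1.5)·0.0000 - (-0.5)·0.0000) / (4) = 2.2500
  x2 = (9 - (-1.4)·2.2500 - (-1.6)·0.0000) / (7) = 1.7357
  x3 = (-9 - (-1.1)·2.2500 - (-1.4)·1.7357) / (6.5) = -0.6300
Iteration 2:
  x1 = (9 - (-1.5)·1.7357 - (-0.5)·-0.6300) / (4) = 2.8221
  x2 = (9 - (-1.4)·2.8221 - (-1.6)·-0.6300) / (7) = 1.7061
  x3 = (-9 - (-1.1)·2.8221 - (-1.4)·1.7061) / (6.5) = -0.5396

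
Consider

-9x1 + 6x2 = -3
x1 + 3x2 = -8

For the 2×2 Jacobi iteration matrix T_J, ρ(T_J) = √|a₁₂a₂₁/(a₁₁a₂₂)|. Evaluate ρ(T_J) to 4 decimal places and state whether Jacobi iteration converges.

a₁₂a₂₁/(a₁₁a₂₂) = (6)·(1) / ((-9)·(3)) = -0.222222
ρ = √|-0.222222| = √0.222222 = 0.4714
ρ < 1, so Jacobi converges

0.4714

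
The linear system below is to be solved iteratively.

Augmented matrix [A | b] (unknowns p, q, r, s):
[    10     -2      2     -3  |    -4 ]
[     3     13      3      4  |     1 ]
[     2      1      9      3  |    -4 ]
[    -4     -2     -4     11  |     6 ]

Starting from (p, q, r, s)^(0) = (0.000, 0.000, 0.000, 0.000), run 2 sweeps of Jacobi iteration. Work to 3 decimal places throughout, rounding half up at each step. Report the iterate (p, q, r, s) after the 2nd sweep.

(-0.132, 0.104, -0.546, 0.253)

Iteration 1:
  p = (-4 - (-2)·0.000 - (2)·0.000 - (-3)·0.000) / (10) = -0.400
  q = (1 - (3)·0.000 - (3)·0.000 - (4)·0.000) / (13) = 0.077
  r = (-4 - (2)·0.000 - (1)·0.000 - (3)·0.000) / (9) = -0.444
  s = (6 - (-4)·0.000 - (-2)·0.000 - (-4)·0.000) / (11) = 0.545
Iteration 2:
  p = (-4 - (-2)·0.077 - (2)·-0.444 - (-3)·0.545) / (10) = -0.132
  q = (1 - (3)·-0.400 - (3)·-0.444 - (4)·0.545) / (13) = 0.104
  r = (-4 - (2)·-0.400 - (1)·0.077 - (3)·0.545) / (9) = -0.546
  s = (6 - (-4)·-0.400 - (-2)·0.077 - (-4)·-0.444) / (11) = 0.253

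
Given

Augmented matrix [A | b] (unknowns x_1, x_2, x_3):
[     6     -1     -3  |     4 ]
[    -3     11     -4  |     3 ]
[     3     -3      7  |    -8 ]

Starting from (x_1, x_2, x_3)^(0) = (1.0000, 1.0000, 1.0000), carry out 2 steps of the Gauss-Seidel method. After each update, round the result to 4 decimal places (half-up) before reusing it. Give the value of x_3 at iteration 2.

-1.2857

Iteration 1:
  x_1 = (4 - (-1)·1.0000 - (-3)·1.0000) / (6) = 1.3333
  x_2 = (3 - (-3)·1.3333 - (-4)·1.0000) / (11) = 1.0000
  x_3 = (-8 - (3)·1.3333 - (-3)·1.0000) / (7) = -1.2857
Iteration 2:
  x_1 = (4 - (-1)·1.0000 - (-3)·-1.2857) / (6) = 0.1905
  x_2 = (3 - (-3)·0.1905 - (-4)·-1.2857) / (11) = -0.1428
  x_3 = (-8 - (3)·0.1905 - (-3)·-0.1428) / (7) = -1.2857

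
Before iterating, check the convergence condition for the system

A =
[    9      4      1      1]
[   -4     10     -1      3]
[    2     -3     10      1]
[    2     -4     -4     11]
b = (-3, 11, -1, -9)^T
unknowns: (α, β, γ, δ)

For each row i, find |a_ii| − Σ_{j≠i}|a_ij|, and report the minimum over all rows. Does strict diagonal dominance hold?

1

row 1: |9| − (4+1+1) = 3
row 2: |10| − (4+1+3) = 2
row 3: |10| − (2+3+1) = 4
row 4: |11| − (2+4+4) = 1
minimum over rows = 1 → strictly diagonally dominant (convergence guaranteed)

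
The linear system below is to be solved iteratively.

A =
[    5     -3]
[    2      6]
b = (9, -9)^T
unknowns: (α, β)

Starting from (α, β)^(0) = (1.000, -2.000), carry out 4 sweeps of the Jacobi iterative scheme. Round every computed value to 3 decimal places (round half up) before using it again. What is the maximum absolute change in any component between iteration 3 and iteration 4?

0.027

Iteration 1:
  α = (9 - (-3)·-2.000) / (5) = 0.600
  β = (-9 - (2)·1.000) / (6) = -1.833
Iteration 2:
  α = (9 - (-3)·-1.833) / (5) = 0.700
  β = (-9 - (2)·0.600) / (6) = -1.700
Iteration 3:
  α = (9 - (-3)·-1.700) / (5) = 0.780
  β = (-9 - (2)·0.700) / (6) = -1.733
Iteration 4:
  α = (9 - (-3)·-1.733) / (5) = 0.760
  β = (-9 - (2)·0.780) / (6) = -1.760
Change: (-0.020, -0.027) → max |·| = 0.027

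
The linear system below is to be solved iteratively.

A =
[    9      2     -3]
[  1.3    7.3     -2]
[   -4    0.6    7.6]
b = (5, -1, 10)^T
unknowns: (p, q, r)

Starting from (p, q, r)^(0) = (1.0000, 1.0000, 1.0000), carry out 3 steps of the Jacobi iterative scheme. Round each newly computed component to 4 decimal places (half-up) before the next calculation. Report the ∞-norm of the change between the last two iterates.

0.2345

Iteration 1:
  p = (5 - (2)·1.0000 - (-3)·1.0000) / (9) = 0.6667
  q = (-1 - (1.3)·1.0000 - (-2)·1.0000) / (7.3) = -0.0411
  r = (10 - (-4)·1.0000 - (0.6)·1.0000) / (7.6) = 1.7632
Iteration 2:
  p = (5 - (2)·-0.0411 - (-3)·1.7632) / (9) = 1.1524
  q = (-1 - (1.3)·0.6667 - (-2)·1.7632) / (7.3) = 0.2274
  r = (10 - (-4)·0.6667 - (0.6)·-0.0411) / (7.6) = 1.6699
Iteration 3:
  p = (5 - (2)·0.2274 - (-3)·1.6699) / (9) = 1.0617
  q = (-1 - (1.3)·1.1524 - (-2)·1.6699) / (7.3) = 0.1153
  r = (10 - (-4)·1.1524 - (0.6)·0.2274) / (7.6) = 1.9044
Change: (-0.0907, -0.1121, 0.2345) → max |·| = 0.2345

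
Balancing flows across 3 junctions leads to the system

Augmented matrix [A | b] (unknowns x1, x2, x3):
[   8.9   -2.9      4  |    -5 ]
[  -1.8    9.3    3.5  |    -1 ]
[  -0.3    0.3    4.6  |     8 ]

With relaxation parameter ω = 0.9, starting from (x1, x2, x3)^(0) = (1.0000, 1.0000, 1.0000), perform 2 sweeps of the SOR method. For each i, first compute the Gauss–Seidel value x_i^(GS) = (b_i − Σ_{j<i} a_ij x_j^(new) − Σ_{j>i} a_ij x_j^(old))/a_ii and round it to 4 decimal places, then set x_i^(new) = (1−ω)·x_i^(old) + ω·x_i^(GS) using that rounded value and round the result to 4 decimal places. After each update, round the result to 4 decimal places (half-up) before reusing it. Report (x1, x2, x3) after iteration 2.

Iteration 1:
  x1: GS value = (-5 - (-2.9)·1.0000 - (4)·1.0000) / (8.9) = -0.6854;  x1 ← (1−ω)·1.0000 + ω·-0.6854 = -0.5169
  x2: GS value = (-1 - (-1.8)·-0.5169 - (3.5)·1.0000) / (9.3) = -0.5839;  x2 ← (1−ω)·1.0000 + ω·-0.5839 = -0.4255
  x3: GS value = (8 - (-0.3)·-0.5169 - (0.3)·-0.4255) / (4.6) = 1.7332;  x3 ← (1−ω)·1.0000 + ω·1.7332 = 1.6599
Iteration 2:
  x1: GS value = (-5 - (-2.9)·-0.4255 - (4)·1.6599) / (8.9) = -1.4465;  x1 ← (1−ω)·-0.5169 + ω·-1.4465 = -1.3535
  x2: GS value = (-1 - (-1.8)·-1.3535 - (3.5)·1.6599) / (9.3) = -0.9942;  x2 ← (1−ω)·-0.4255 + ω·-0.9942 = -0.9373
  x3: GS value = (8 - (-0.3)·-1.3535 - (0.3)·-0.9373) / (4.6) = 1.7120;  x3 ← (1−ω)·1.6599 + ω·1.7120 = 1.7068

(-1.3535, -0.9373, 1.7068)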